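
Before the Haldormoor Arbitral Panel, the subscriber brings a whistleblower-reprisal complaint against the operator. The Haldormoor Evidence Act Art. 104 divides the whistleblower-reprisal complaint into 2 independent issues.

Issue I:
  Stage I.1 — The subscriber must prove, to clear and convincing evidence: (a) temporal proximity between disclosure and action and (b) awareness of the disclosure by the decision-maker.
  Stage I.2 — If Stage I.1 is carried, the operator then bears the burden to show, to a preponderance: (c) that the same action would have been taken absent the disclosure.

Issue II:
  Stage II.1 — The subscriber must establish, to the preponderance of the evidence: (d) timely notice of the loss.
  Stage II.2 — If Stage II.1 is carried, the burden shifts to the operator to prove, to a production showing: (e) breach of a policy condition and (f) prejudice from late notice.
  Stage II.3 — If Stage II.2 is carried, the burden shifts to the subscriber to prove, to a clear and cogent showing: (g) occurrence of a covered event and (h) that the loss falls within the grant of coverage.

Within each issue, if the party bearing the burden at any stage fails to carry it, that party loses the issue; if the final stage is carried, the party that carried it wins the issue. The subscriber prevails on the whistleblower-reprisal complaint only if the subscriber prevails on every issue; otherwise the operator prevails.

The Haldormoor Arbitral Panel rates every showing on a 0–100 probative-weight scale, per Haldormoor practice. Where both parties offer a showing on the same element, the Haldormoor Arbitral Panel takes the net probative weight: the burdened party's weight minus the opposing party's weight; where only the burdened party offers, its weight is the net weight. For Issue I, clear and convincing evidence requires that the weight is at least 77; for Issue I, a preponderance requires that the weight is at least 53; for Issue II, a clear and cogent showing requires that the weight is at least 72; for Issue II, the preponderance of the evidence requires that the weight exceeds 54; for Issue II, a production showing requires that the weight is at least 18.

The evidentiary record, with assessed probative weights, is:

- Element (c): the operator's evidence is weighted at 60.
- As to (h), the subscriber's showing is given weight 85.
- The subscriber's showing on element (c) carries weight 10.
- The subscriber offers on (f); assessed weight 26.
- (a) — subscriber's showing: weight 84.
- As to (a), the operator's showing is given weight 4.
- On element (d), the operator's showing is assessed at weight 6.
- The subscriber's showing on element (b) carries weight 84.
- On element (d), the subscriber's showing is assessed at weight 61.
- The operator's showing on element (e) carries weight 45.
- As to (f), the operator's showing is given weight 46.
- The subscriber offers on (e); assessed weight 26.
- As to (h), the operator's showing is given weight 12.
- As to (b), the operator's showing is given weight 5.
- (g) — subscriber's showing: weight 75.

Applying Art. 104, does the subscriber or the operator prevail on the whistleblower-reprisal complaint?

— Issue I —
Stage I.1 (subscriber, clear and convincing evidence, weight is at least 77): (a) net 84−4=80 ≥ 77 — meets; (b) net 84−5=79 ≥ 77 — meets.
  The subscriber carries Stage I.1; the operator now bears the burden.
Stage I.2 (operator, a preponderance, weight is at least 53): (c) net 60−10=50 < 53 — fails.
  Stage I.2 not carried; the operator fails its burden.
The analysis ends at Stage I.2; the subscriber prevails on this issue.
— Issue II —
At Stage II.1 the subscriber must meet the preponderance of the evidence (weight exceeds 54): on (d) the weight is 61 less the opposing 6 gives net 55, > 54, so (d) meets the standard.
  All elements met. The burden passes to the operator.
At Stage II.2 the operator must meet a production showing (weight is at least 18): on (e) the weight is 45 less the opposing 26 gives net 19, ≥ 18, so (e) meets the standard; on (f) the weight is 46 less the opposing 26 gives net 20, ≥ 18, so (f) meets the standard.
  All elements met. The burden passes to the subscriber.
At Stage II.3 the subscriber must meet a clear and cogent showing (weight is at least 72): on (g) the weight is 75, which does reach 72, so (g) meets the standard; on (h) the weight is 85 less the opposing 12 gives net 73, ≥ 72, so (h) meets the standard.
  The subscriber carries the last stage.
Every stage carried; the subscriber prevails on this issue.
Per-issue: Issue I → subscriber; Issue II → subscriber. The subscriber must prevail on every issue; overall, the subscriber prevails.

subscriber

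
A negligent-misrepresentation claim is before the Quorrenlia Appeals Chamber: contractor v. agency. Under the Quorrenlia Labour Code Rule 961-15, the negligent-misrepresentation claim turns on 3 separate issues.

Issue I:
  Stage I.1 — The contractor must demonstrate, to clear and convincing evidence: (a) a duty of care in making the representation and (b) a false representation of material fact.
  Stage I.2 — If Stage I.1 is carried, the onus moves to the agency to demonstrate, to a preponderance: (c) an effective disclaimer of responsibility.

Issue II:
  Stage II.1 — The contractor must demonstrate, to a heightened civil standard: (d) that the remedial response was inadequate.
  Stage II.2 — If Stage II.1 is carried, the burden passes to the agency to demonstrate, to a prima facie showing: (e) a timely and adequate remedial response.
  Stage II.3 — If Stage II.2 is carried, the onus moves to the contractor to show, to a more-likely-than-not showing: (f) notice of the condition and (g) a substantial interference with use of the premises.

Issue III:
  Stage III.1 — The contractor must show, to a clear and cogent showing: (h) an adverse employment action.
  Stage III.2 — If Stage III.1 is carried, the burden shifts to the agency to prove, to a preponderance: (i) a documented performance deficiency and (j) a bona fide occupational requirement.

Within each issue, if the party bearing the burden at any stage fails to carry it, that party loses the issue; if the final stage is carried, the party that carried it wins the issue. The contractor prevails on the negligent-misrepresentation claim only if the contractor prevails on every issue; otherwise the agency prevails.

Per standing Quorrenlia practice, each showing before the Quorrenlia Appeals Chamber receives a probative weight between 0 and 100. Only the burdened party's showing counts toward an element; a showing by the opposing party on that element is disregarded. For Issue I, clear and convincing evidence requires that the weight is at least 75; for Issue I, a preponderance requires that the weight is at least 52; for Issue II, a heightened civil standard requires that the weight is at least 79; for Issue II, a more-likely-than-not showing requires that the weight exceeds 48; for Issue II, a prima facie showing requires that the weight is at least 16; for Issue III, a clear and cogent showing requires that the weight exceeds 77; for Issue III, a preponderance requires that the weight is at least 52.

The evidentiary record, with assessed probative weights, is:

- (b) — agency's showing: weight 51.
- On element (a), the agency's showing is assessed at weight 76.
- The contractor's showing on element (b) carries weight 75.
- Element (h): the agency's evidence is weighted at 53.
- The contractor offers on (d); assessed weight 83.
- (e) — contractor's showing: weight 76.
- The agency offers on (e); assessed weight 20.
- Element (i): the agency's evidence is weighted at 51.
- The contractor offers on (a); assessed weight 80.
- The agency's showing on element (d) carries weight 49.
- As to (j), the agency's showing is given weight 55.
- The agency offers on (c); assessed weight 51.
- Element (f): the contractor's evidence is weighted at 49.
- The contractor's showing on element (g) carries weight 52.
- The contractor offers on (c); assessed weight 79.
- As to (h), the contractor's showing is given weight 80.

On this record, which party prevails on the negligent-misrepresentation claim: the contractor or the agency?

— Issue I —
At Stage I.1 the contractor must meet clear and convincing evidence (weight is at least 75): on (a) the weight is 80 (the agency's 76 is given no effect), which does reach 75, so (a) meets the standard; on (b) the weight is 75 (the agency's 51 is given no effect), ≥ 75, so (b) meets the standard.
  All elements met. The burden passes to the agency.
At Stage I.2 the agency must meet a preponderance (weight is at least 52): on (c) the weight is 51 (the contractor's 79 is given no effect), which does not reach 52, so (c) does not meet the standard.
  Stage I.2 not carried; the agency fails its burden.
The contractor prevails on this issue.
— Issue II —
Stage II.1 (contractor, a heightened civil standard, weight is at least 79): (d) 83 (agency's 49 disregarded) ≥ 79 — meets.
  The contractor carries Stage II.1; the agency now bears the burden.
Stage II.2 (agency, a prima facie showing, weight is at least 16): (e) 20 (contractor's 76 disregarded) ≥ 16 — meets.
  The agency carries Stage II.2; the contractor now bears the burden.
Stage II.3 (contractor, a more-likely-than-not showing, weight exceeds 48): (f) 49 > 48 — meets; (g) 52 > 48 — meets.
  All elements met at the final stage.
All stages carried — the contractor prevails on this issue.
— Issue III —
Stage III.1 (contractor, a clear and cogent showing, weight exceeds 77): (h) 80 (agency's 53 disregarded) > 77 — meets.
  Stage III.1 is satisfied; the onus moves to the agency.
Stage III.2 (agency, a preponderance, weight is at least 52): (i) 51 < 52 — fails; (j) 55 ≥ 52 — meets.
  Not every element is met, so the agency fails to carry Stage III.2.
So the contractor prevails on this issue.
Per-issue: Issue I → contractor; Issue II → contractor; Issue III → contractor. The contractor must prevail on every issue; overall, the contractor prevails.

contractor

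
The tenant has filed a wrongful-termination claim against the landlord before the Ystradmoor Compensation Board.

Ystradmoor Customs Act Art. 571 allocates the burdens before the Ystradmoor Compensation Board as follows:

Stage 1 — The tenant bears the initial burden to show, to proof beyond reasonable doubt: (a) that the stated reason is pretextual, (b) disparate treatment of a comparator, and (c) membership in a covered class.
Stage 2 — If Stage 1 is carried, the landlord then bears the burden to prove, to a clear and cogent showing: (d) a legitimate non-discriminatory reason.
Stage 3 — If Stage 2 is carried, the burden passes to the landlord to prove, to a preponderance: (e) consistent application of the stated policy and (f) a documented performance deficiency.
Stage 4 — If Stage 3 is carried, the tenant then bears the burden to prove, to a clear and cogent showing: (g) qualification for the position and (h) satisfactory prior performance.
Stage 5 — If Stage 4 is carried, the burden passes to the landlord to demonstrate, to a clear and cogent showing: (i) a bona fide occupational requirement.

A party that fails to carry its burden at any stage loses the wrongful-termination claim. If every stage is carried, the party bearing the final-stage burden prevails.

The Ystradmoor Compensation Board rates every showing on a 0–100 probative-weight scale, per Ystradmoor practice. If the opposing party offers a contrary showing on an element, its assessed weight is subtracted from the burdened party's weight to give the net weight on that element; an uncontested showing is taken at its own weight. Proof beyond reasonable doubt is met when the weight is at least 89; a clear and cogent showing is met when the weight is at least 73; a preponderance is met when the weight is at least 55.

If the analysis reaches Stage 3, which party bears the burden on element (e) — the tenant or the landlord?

Stage 3's rule assigns the burden to the landlord (to a preponderance).

landlord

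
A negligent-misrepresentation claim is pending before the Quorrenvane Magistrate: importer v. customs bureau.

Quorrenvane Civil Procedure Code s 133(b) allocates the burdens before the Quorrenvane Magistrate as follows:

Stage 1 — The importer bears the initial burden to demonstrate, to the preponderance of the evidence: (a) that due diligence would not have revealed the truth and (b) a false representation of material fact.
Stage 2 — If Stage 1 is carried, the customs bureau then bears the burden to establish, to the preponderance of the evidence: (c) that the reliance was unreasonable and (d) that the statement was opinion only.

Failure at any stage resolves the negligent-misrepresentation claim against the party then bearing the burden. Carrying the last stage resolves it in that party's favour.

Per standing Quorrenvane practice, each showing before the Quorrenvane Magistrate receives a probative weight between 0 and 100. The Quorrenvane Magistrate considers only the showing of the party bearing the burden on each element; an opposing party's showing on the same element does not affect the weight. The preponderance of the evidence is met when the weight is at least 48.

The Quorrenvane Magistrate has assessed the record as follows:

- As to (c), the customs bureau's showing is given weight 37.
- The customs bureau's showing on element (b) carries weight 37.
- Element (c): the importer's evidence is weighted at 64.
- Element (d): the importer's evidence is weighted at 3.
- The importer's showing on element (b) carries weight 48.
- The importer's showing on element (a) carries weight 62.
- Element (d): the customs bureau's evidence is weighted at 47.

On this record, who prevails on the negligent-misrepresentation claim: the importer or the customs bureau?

importer

At Stage 1 the importer must meet the preponderance of the evidence (weight is at least 48): on (a) the weight is 62, which does reach 48, so (a) meets the standard; on (b) the weight is 48 (the customs bureau's 37 is given no effect), which does reach 48, so (b) meets the standard.
  The importer carries Stage 1; the customs bureau now bears the burden.
At Stage 2 the customs bureau must meet the preponderance of the evidence (weight is at least 48): on (c) the weight is 37 (the importer's 64 is given no effect), < 48, so (c) does not meet the standard; on (d) the weight is 47 (the importer's 3 is given no effect), which does not reach 48, so (d) does not meet the standard.
  Not every element is met, so the customs bureau fails to carry Stage 2.
So the importer prevails.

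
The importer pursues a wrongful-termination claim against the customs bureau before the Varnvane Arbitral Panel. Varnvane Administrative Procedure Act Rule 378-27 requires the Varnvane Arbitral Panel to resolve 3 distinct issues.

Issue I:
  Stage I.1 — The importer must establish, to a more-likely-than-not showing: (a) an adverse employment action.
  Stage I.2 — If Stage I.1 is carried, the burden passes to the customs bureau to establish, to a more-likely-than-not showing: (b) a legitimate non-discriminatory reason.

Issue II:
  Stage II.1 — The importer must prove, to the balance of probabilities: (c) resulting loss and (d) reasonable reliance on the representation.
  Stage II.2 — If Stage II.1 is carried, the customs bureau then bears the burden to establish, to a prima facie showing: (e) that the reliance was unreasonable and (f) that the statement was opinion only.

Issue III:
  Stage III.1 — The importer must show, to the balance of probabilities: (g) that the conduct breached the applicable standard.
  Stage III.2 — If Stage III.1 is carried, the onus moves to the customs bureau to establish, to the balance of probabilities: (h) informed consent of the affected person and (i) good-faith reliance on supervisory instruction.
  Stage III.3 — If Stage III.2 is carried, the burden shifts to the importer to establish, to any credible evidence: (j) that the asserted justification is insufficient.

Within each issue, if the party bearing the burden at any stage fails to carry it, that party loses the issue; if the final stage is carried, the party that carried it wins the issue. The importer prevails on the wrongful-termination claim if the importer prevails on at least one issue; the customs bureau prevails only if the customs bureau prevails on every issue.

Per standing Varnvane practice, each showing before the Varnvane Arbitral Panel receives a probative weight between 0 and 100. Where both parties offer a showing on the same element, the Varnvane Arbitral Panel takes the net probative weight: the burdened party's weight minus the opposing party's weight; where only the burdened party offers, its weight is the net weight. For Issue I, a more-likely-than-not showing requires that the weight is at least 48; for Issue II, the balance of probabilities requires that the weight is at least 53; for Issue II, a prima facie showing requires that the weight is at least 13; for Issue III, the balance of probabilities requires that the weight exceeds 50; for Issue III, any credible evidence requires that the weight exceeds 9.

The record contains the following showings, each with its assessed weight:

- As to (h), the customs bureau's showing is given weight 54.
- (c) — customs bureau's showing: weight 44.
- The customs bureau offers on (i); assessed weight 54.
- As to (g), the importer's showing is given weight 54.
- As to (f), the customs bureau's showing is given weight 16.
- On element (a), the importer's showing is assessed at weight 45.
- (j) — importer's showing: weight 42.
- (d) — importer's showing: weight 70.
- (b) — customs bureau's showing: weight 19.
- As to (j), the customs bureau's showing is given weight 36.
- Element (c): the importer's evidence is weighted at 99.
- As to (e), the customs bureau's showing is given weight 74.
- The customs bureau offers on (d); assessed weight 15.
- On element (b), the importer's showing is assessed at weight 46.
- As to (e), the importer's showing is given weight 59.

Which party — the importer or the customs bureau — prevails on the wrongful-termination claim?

customs bureau

— Issue I —
Stage I.1 — burden on importer; standard: a more-likely-than-not showing (weight is at least 48).
    (a): 45 < 48 [not met]
  Not every element is met, so the importer fails to carry Stage I.1.
So the customs bureau prevails on this issue.
— Issue II —
Stage II.1 — burden on importer; standard: the balance of probabilities (weight is at least 53).
    (c): 99 − 44 = 55 ≥ 53 [met]
    (d): 70 − 15 = 55 ≥ 53 [met]
  All elements met. The burden passes to the customs bureau.
Stage II.2 — burden on customs bureau; standard: a prima facie showing (weight is at least 13).
    (e): 74 − 59 = 15 ≥ 13 [met]
    (f): 16 ≥ 13 [met]
  The customs bureau carries the last stage.
Every stage carried; the customs bureau prevails on this issue.
— Issue III —
At Stage III.1 the importer must meet the balance of probabilities (weight exceeds 50): on (g) the weight is 54, > 50, so (g) meets the standard.
  All elements met. The burden passes to the customs bureau.
At Stage III.2 the customs bureau must meet the balance of probabilities (weight exceeds 50): on (h) the weight is 54, > 50, so (h) meets the standard; on (i) the weight is 54, which does exceed 50, so (i) meets the standard.
  The customs bureau carries Stage III.2; the importer now bears the burden.
At Stage III.3 the importer must meet any credible evidence (weight exceeds 9): on (j) the weight is 42 less the opposing 36 gives net 6, ≤ 9, so (j) does not meet the standard.
  The importer does not carry Stage III.3.
The analysis ends at Stage III.3; the customs bureau prevails on this issue.
Per-issue: Issue I → customs bureau; Issue II → customs bureau; Issue III → customs bureau. The importer must prevail on at least one issue; overall, the customs bureau prevails.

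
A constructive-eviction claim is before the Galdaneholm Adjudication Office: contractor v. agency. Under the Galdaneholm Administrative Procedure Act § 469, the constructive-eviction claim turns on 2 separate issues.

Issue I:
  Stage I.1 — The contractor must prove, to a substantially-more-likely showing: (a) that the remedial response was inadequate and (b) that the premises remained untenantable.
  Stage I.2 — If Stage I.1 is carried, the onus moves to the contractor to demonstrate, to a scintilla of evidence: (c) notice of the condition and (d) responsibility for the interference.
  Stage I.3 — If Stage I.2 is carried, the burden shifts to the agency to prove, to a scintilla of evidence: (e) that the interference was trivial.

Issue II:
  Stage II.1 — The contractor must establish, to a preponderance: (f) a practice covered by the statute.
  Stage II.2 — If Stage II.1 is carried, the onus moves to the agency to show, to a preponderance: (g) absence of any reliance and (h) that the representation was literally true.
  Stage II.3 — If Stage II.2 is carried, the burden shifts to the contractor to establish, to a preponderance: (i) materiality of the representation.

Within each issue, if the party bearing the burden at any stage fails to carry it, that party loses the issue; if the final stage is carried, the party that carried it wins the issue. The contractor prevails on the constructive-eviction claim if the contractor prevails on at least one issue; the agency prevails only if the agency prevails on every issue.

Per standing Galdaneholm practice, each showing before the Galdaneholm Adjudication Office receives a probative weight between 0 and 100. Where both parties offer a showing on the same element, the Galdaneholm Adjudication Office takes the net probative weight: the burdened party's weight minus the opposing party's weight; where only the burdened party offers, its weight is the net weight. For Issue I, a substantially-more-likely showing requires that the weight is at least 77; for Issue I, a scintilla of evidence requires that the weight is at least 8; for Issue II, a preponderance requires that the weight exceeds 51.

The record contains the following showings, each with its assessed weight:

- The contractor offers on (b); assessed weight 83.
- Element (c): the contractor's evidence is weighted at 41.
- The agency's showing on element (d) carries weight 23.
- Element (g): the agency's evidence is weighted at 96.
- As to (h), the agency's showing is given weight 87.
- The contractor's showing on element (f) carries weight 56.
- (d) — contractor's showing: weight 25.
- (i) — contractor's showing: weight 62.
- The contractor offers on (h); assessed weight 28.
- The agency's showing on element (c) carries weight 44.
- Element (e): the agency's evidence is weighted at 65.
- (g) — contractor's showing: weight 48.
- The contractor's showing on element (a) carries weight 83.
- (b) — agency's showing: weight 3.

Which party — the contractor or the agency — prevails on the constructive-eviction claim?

— Issue I —
Stage I.1 (contractor, a substantially-more-likely showing, weight is at least 77): (a) 83 ≥ 77 — meets; (b) net 83−3=80 ≥ 77 — meets.
  Stage I.1 carried; the burden remains with the contractor.
Stage I.2 (contractor, a scintilla of evidence, weight is at least 8): (c) net 41−44=-3 < 8 — fails; (d) net 25−23=2 < 8 — fails.
  Stage I.2 not carried; the contractor fails its burden.
So the agency prevails on this issue.
— Issue II —
Stage II.1 (contractor, a preponderance, weight exceeds 51): (f) 56 > 51 — meets.
  Stage II.1 is satisfied; the onus moves to the agency.
Stage II.2 (agency, a preponderance, weight exceeds 51): (g) net 96−48=48 ≤ 51 — fails; (h) net 87−28=59 > 51 — meets.
  Not every element is met, so the agency fails to carry Stage II.2.
The contractor prevails on this issue.
Per-issue: Issue I → agency; Issue II → contractor. The contractor must prevail on at least one issue; overall, the contractor prevails.

contractor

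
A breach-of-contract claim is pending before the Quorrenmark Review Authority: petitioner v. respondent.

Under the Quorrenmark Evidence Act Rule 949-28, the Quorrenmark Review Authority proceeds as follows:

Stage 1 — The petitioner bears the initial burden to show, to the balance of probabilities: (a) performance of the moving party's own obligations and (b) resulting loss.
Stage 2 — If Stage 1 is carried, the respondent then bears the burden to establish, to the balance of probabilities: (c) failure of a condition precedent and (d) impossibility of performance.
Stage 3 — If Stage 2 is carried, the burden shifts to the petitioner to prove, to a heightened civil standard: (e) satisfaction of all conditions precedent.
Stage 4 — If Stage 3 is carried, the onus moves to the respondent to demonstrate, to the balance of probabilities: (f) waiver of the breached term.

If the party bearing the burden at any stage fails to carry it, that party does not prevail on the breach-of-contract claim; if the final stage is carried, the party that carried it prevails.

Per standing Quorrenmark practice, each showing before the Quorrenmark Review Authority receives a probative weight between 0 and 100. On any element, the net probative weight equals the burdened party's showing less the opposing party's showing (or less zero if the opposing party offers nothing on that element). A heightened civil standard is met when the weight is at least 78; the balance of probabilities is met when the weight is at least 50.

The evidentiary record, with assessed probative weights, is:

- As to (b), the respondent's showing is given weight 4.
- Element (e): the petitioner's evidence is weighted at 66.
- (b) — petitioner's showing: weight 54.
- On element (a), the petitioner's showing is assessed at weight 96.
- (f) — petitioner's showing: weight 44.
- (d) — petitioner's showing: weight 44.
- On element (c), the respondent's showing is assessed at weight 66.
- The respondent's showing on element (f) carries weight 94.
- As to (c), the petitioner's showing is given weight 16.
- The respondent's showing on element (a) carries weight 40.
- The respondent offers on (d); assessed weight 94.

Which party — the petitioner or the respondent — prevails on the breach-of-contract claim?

Stage 1 — burden on petitioner; standard: the balance of probabilities (weight is at least 50).
    (a): 96 − 40 = 56 ≥ 50 [met]
    (b): 54 − 4 = 50 ≥ 50 [met]
  Stage 1 is satisfied; the onus moves to the respondent.
Stage 2 — burden on respondent; standard: the balance of probabilities (weight is at least 50).
    (c): 66 − 16 = 50 ≥ 50 [met]
    (d): 94 − 44 = 50 ≥ 50 [met]
  Stage 2 is satisfied; the onus moves to the petitioner.
Stage 3 — burden on petitioner; standard: a heightened civil standard (weight is at least 78).
    (e): 66 < 78 [not met]
  Stage 3 not carried; the petitioner fails its burden.
The respondent prevails.

respondent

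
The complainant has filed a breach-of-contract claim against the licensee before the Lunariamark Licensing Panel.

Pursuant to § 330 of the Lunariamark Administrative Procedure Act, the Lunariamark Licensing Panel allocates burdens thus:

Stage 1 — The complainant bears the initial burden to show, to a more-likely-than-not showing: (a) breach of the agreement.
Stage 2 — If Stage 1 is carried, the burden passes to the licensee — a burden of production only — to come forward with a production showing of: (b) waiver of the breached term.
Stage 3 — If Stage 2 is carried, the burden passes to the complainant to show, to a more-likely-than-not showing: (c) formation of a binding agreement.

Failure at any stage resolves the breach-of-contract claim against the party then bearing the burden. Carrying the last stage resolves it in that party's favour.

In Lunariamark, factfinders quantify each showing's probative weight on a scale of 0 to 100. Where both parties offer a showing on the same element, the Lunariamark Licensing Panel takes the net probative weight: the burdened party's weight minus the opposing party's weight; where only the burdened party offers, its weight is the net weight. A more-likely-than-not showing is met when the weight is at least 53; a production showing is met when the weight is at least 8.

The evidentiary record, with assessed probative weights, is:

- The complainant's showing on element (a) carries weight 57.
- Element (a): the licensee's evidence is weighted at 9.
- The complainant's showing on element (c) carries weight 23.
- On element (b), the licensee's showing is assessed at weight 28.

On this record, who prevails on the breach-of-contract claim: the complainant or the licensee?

At Stage 1 the complainant must meet a more-likely-than-not showing (weight is at least 53): on (a) the weight is 57 less the opposing 9 gives net 48, < 53, so (a) does not meet the standard.
  Stage 1 not carried; the complainant fails its burden.
The analysis ends at Stage 1; the licensee prevails.

licensee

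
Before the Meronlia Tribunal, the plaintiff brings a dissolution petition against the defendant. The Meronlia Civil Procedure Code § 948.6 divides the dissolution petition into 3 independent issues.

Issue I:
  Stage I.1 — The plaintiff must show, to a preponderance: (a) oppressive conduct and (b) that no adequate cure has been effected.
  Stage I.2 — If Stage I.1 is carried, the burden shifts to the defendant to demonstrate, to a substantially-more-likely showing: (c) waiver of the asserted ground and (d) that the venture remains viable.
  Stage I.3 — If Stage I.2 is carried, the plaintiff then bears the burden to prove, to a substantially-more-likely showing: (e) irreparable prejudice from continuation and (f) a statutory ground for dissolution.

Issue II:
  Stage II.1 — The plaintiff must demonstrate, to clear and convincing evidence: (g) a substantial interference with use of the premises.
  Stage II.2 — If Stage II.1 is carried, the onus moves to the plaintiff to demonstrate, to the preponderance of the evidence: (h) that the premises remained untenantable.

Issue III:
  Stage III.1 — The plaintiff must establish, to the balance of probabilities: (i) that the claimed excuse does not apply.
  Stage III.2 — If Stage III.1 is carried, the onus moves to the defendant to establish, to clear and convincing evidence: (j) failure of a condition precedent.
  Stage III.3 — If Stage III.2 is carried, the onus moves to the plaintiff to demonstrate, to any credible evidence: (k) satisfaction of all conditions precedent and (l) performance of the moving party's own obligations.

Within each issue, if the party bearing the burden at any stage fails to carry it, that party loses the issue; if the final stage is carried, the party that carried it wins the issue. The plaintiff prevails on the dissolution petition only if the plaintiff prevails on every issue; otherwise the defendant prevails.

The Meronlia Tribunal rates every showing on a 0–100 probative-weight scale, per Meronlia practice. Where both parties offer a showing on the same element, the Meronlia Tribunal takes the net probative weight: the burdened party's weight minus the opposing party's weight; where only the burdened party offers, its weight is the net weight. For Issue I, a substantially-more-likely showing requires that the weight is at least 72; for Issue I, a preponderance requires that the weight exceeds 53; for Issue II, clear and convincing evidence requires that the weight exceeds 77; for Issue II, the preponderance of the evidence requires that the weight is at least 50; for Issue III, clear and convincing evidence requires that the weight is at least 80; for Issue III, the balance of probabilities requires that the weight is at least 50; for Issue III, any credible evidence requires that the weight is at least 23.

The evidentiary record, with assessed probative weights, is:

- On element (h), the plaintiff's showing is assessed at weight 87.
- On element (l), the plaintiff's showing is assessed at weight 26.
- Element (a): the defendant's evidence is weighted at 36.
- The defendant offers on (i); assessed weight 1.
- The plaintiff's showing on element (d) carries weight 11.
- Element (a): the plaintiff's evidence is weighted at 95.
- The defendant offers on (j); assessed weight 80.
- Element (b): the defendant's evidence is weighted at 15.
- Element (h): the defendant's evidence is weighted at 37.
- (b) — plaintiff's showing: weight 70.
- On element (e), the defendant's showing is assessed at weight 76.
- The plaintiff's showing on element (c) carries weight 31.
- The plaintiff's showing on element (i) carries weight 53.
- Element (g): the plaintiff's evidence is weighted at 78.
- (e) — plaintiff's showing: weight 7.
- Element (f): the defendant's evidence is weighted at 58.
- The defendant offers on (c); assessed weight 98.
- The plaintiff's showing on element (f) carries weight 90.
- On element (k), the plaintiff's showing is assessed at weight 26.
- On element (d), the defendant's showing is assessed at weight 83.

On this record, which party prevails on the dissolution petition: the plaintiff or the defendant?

plaintiff

— Issue I —
Stage I.1 (plaintiff, a preponderance, weight exceeds 53): (a) net 95−36=59 > 53 — meets; (b) net 70−15=55 > 53 — meets.
  All elements met. The burden passes to the defendant.
Stage I.2 (defendant, a substantially-more-likely showing, weight is at least 72): (c) net 98−31=67 < 72 — fails; (d) net 83−11=72 ≥ 72 — meets.
  Stage I.2 not carried; the defendant fails its burden.
So the plaintiff prevails on this issue.
— Issue II —
Stage II.1 — burden on plaintiff; standard: clear and convincing evidence (weight exceeds 77).
    (g): 78 > 77 [met]
  All elements met. The plaintiff retains the burden for Stage II.2.
Stage II.2 — burden on plaintiff; standard: the preponderance of the evidence (weight is at least 50).
    (h): 87 − 37 = 50 ≥ 50 [met]
  The plaintiff carries the last stage.
All stages carried — the plaintiff prevails on this issue.
— Issue III —
Stage III.1 (plaintiff, the balance of probabilities, weight is at least 50): (i) net 53−1=52 ≥ 50 — meets.
  All elements met. The burden passes to the defendant.
Stage III.2 (defendant, clear and convincing evidence, weight is at least 80): (j) 80 ≥ 80 — meets.
  Stage III.2 is satisfied; the onus moves to the plaintiff.
Stage III.3 (plaintiff, any credible evidence, weight is at least 23): (k) 26 ≥ 23 — meets; (l) 26 ≥ 23 — meets.
  All elements met at the final stage.
Every stage carried; the plaintiff prevails on this issue.
Per-issue: Issue I → plaintiff; Issue II → plaintiff; Issue III → plaintiff. The plaintiff must prevail on every issue; overall, the plaintiff prevails.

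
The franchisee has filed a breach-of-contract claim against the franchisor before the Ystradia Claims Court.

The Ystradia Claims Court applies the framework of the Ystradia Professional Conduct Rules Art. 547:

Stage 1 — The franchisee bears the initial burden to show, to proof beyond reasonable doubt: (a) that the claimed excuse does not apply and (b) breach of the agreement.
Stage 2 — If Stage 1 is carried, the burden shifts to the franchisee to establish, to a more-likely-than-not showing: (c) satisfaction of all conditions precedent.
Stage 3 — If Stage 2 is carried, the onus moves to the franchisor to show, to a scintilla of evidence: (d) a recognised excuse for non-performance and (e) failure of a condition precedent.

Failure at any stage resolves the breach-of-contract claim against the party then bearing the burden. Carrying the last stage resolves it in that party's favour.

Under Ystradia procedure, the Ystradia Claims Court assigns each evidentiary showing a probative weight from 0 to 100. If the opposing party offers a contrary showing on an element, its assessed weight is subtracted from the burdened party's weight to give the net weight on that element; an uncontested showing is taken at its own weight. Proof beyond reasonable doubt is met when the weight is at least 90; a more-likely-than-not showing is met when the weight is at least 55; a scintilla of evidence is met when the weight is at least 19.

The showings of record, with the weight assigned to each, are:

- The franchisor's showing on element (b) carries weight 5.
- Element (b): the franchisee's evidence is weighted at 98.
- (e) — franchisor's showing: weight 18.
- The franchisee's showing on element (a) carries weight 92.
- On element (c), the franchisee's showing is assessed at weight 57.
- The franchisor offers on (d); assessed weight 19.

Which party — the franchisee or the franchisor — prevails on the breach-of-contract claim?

franchisee

Stage 1 (franchisee, proof beyond reasonable doubt, weight is at least 90): (a) 92 ≥ 90 — meets; (b) net 98−5=93 ≥ 90 — meets.
  All elements met. The franchisee retains the burden for Stage 2.
Stage 2 (franchisee, a more-likely-than-not showing, weight is at least 55): (c) 57 ≥ 55 — meets.
  All elements met. The burden passes to the franchisor.
Stage 3 (franchisor, a scintilla of evidence, weight is at least 19): (d) 19 ≥ 19 — meets; (e) 18 < 19 — fails.
  Not every element is met, so the franchisor fails to carry Stage 3.
So the franchisee prevails.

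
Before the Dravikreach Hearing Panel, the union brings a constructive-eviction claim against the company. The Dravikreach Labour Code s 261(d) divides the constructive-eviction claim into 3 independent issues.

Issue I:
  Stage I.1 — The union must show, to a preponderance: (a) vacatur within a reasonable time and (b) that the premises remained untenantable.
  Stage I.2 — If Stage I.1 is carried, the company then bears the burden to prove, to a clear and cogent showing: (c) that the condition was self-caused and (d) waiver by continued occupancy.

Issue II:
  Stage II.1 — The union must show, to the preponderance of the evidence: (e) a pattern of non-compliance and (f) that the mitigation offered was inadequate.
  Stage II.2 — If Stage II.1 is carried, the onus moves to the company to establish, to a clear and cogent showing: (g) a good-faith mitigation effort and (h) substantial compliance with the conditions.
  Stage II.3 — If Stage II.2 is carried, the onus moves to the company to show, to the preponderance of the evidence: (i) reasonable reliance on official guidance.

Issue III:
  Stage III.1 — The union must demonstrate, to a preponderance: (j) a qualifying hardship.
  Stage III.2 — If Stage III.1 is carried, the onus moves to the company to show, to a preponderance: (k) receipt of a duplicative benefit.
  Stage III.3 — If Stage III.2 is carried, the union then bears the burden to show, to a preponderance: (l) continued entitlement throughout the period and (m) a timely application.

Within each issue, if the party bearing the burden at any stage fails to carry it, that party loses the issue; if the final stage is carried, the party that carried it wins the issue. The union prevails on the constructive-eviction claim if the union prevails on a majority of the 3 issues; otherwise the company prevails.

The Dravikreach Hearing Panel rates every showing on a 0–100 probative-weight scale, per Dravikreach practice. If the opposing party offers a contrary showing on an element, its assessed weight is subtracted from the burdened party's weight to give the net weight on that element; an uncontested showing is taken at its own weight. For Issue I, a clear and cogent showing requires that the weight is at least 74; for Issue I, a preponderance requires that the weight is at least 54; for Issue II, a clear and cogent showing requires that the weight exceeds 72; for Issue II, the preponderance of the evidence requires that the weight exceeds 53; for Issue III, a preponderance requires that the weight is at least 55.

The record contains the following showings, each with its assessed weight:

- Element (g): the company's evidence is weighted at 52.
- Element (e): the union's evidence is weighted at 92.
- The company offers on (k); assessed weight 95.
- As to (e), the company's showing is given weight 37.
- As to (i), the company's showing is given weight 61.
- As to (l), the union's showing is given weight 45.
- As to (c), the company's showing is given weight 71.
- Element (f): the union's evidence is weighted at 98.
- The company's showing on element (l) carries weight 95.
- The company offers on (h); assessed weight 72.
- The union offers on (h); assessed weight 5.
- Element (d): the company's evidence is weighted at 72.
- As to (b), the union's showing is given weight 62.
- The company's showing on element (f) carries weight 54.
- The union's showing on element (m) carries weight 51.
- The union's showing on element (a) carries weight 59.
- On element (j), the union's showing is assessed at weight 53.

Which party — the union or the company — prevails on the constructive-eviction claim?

company

— Issue I —
Stage I.1 — burden on union; standard: a preponderance (weight is at least 54).
    (a): 59 ≥ 54 [met]
    (b): 62 ≥ 54 [met]
  All elements met. The burden passes to the company.
Stage I.2 — burden on company; standard: a clear and cogent showing (weight is at least 74).
    (c): 71 < 74 [not met]
    (d): 72 < 74 [not met]
  The company does not carry Stage I.2.
The union prevails on this issue.
— Issue II —
At Stage II.1 the union must meet the preponderance of the evidence (weight exceeds 53): on (e) the weight is 92 less the opposing 37 gives net 55, > 53, so (e) meets the standard; on (f) the weight is 98 less the opposing 54 gives net 44, ≤ 53, so (f) does not meet the standard.
  Not every element is met, so the union fails to carry Stage II.1.
So the company prevails on this issue.
— Issue III —
Stage III.1 (union, a preponderance, weight is at least 55): (j) 53 < 55 — fails.
  Not every element is met, so the union fails to carry Stage III.1.
So the company prevails on this issue.
Per-issue: Issue I → union; Issue II → company; Issue III → company. The union must prevail on a majority of issues; overall, the company prevails.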